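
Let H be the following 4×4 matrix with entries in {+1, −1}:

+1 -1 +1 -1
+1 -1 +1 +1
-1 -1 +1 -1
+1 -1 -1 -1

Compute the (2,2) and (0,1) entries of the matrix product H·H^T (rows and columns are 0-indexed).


Row 0 of H: [1, -1, 1, -1].
Row 1 of H: [1, -1, 1, 1].
Row 2 of H: [-1, -1, 1, -1].
(H·H^T)[2][2] = Σ_j H[2][j]·H[2][j] = (-1)² + (-1)² + (1)² + (-1)² = 1 + 1 + 1 + 1 = 4.
(H·H^T)[0][1] = Σ_j H[0][j]·H[1][j] = (1)·(1) + (-1)·(-1) + (1)·(1) + (-1)·(1) = 1 + 1 + 1 + -1 = 2.
Rows 0 and 1 are not orthogonal (dot product = 2 ≠ 0), so H is not a Hadamard matrix.

(2,2) entry = 4; (0,1) entry = 2.


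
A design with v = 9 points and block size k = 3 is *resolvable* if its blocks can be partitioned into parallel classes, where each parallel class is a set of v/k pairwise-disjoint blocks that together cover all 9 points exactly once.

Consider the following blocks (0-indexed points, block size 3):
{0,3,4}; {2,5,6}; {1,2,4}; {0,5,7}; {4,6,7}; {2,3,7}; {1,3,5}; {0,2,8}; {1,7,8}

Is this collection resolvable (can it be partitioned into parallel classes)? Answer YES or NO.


v = 9, block size k = 3, number of blocks = 9.
For resolvability, blocks must partition into parallel classes of size v/k = 3.
Total blocks must therefore be a multiple of 3: 9 = 3·3 + 0 ⇒ divisible ✓.
Consider block {1,2,4}. The only other block(s) in the collection disjoint from it are {0,5,7} — just 1 block(s). Any parallel class containing {1,2,4} would need 2 other blocks each disjoint from it, so no parallel class of size 3 can contain {1,2,4}.
Since every block must belong to some parallel class in a resolution, the collection cannot be partitioned into parallel classes.
Resolvable? NO.

NO


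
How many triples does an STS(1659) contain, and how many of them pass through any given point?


An STS(v) is a 2-(v, 3, 1) BIBD: block size k = 3, λ = 1.
Replication: r(k − 1) = λ(v − 1) ⇒ r·2 = 1659 − 1 = 1658 ⇒ r = 829.
Block count: b = v(v − 1)/6 = 1659·1658/6 = 2750622/6 = 458437.

r = 829, b = 458437.


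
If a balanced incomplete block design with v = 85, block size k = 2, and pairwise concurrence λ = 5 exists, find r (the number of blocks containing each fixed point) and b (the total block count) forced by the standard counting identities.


Any 2-(v, k, λ) BIBD satisfies two necessary conditions:
  (i)  Each point sits in r blocks, and counting incidences through any fixed point gives r(k − 1) = λ(v − 1), so r = λ(v − 1)/(k − 1).
  (ii) Total incidences bk = vr, so b = vr/k.
Step 1: r = λ(v − 1)/(k − 1) = 5·(85 − 1)/(2 − 1) = 5·84/1 = 420/1 = 420.
Step 2: b = vr/k = 85·420/2 = 35700/2 = 17850.
Check integrality: r = 420 ∈ Z ✓, b = 17850 ∈ Z ✓.
(These identities are necessary conditions: they determine r and b for any design with these parameters, but do not by themselves prove that one exists.)

r = 420, b = 17850.


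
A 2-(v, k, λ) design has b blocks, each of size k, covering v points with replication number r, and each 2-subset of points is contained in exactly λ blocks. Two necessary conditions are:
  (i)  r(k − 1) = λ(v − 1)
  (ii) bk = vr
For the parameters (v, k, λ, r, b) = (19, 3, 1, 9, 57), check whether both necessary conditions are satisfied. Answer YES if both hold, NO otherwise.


Condition (i): r(k − 1) = 9·2 = 18; λ(v − 1) = 1·18 = 18. Match? YES.
Condition (ii): bk = 57·3 = 171; vr = 19·9 = 171. Match? YES.
Both conditions hold? YES.

YES


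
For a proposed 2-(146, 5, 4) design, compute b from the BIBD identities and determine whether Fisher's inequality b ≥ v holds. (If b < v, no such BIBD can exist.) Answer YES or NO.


r = λ(v − 1)/(k − 1) = 4·145/4 = 145.
b = vr/k = 146·145/5 = 4234.
Fisher's inequality: b ≥ v ⇔ 4234 ≥ 146? YES.

YES


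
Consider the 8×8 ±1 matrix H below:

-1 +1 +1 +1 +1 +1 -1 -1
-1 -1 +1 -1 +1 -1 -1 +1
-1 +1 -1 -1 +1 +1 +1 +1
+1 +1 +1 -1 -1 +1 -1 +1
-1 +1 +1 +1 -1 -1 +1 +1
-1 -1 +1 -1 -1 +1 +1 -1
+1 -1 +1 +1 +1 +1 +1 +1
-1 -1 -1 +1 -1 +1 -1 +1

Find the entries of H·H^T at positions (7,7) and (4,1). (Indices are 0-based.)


Row 1 of H: [-1, -1, 1, -1, 1, -1, -1, 1].
Row 4 of H: [-1, 1, 1, 1, -1, -1, 1, 1].
Row 7 of H: [-1, -1, -1, 1, -1, 1, -1, 1].
(H·H^T)[7][7] = Σ_j H[7][j]·H[7][j] = (-1)² + (-1)² + (-1)² + (1)² + (-1)² + (1)² + (-1)² + (1)² = 1 + 1 + 1 + 1 + 1 + 1 + 1 + 1 = 8.
(H·H^T)[4][1] = Σ_j H[4][j]·H[1][j] = (-1)·(-1) + (1)·(-1) + (1)·(1) + (1)·(-1) + (-1)·(1) + (-1)·(-1) + (1)·(-1) + (1)·(1) = 1 + -1 + 1 + -1 + -1 + 1 + -1 + 1 = 0.
So rows 4 and 1 are orthogonal; the diagonal entry equals n = 8.

(7,7) entry = 8; (4,1) entry = 0.


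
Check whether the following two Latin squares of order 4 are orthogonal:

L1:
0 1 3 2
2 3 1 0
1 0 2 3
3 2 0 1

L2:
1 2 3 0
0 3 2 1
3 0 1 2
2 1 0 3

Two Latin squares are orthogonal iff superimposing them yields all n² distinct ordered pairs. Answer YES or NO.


Form the n² = 16 superimposed pairs (L1[i][j], L2[i][j]), row by row (rows and columns indexed from 0):
row 0: (0,1) (1,2) (3,3) (2,0)
row 1: (2,0) (3,3) (1,2) (0,1)
row 2: (1,3) (0,0) (2,1) (3,2)
row 3: (3,2) (2,1) (0,0) (1,3)
Orthogonality requires all 16 pairs distinct.
But the pair (2,0) repeats: cell (0,3) has L1 = 2, L2 = 0, and cell (1,0) has L1 = 2, L2 = 0.
A repeated pair means some other pair never occurs (only 8 distinct pairs out of 16), so the squares are not orthogonal.
Conclusion: NO.

NO


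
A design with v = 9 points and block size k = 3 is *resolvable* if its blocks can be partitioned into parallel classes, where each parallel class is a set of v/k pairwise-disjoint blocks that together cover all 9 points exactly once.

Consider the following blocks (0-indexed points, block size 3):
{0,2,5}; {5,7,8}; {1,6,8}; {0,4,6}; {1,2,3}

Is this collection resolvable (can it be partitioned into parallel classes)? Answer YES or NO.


v = 9, block size k = 3, number of blocks = 5.
For resolvability, blocks must partition into parallel classes of size v/k = 3.
Total blocks must therefore be a multiple of 3: 5 = 3·1 + 2 ⇒ not divisible ✗.
Resolvable? NO.

NO


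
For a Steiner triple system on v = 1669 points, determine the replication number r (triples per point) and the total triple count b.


An STS(v) is a 2-(v, 3, 1) BIBD: block size k = 3, λ = 1.
Replication: r(k − 1) = λ(v − 1) ⇒ r·2 = 1669 − 1 = 1668 ⇒ r = 834.
Block count: bk = vr ⇒ b·3 = 1669·834 = 1391946 ⇒ b = 463982.

r = 834, b = 463982.


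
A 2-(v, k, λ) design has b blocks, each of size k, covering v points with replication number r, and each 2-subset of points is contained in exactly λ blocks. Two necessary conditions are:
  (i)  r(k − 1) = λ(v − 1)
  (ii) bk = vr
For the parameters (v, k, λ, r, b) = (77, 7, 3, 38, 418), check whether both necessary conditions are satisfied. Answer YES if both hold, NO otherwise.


Condition (i): r(k − 1) = 38·6 = 228; λ(v − 1) = 3·76 = 228. Match? YES.
Condition (ii): bk = 418·7 = 2926; vr = 77·38 = 2926. Match? YES.
Both conditions hold? YES.

YES


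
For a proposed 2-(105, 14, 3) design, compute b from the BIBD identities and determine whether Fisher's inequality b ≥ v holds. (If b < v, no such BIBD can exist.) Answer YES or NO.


r = λ(v − 1)/(k − 1) = 3·104/13 = 24.
b = vr/k = 105·24/14 = 180.
Fisher's inequality: b ≥ v ⇔ 180 ≥ 105? YES.

YES


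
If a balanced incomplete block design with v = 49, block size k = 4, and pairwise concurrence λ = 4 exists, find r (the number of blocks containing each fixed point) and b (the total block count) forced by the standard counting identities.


Any 2-(v, k, λ) BIBD satisfies two necessary conditions:
  (i)  Each point sits in r blocks, and counting incidences through any fixed point gives r(k − 1) = λ(v − 1), so r = λ(v − 1)/(k − 1).
  (ii) Total incidences bk = vr, so b = vr/k.
Step 1: r = λ(v − 1)/(k − 1) = 4·(49 − 1)/(4 − 1) = 4·48/3 = 192/3 = 64.
Step 2: b = vr/k = 49·64/4 = 3136/4 = 784.
Check integrality: r = 64 ∈ Z ✓, b = 784 ∈ Z ✓.
(These identities are necessary conditions: they determine r and b for any design with these parameters, but do not by themselves prove that one exists.)

r = 64, b = 784.


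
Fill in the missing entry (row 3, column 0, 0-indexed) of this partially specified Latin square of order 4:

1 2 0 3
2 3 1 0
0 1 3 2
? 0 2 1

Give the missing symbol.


Row 3 contains symbols [0, 1, 2] — missing [3].
Column 0 contains symbols [0, 1, 2] — missing [3].
The missing symbol must appear in both missing sets; intersection = [3].
Therefore the hidden value is 3.

Missing value = 3.


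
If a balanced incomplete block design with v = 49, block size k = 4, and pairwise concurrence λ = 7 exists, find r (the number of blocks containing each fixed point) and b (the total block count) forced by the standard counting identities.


Any 2-(v, k, λ) BIBD satisfies two necessary conditions:
  (i)  Each point sits in r blocks, and counting incidences through any fixed point gives r(k − 1) = λ(v − 1), so r = λ(v − 1)/(k − 1).
  (ii) Total incidences bk = vr, so b = vr/k.
Step 1: r = λ(v − 1)/(k − 1) = 7·(49 − 1)/(4 − 1) = 7·48/3 = 336/3 = 112.
Step 2: b = vr/k = 49·112/4 = 5488/4 = 1372.
Check integrality: r = 112 ∈ Z ✓, b = 1372 ∈ Z ✓.
(These identities are necessary conditions: they determine r and b for any design with these parameters, but do not by themselves prove that one exists.)

r = 112, b = 1372.


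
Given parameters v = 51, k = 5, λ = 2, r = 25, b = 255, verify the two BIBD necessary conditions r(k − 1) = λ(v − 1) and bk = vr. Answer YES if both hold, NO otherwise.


Condition (i): r(k − 1) = 25·4 = 100; λ(v − 1) = 2·50 = 100. Match? YES.
Condition (ii): bk = 255·5 = 1275; vr = 51·25 = 1275. Match? YES.
Both conditions hold? YES.

YES


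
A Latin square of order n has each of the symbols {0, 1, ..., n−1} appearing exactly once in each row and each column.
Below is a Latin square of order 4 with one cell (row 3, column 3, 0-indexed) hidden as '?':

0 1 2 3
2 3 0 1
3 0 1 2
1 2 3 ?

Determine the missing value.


Row 3 contains symbols [1, 2, 3] — missing [0].
Column 3 contains symbols [1, 2, 3] — missing [0].
The missing symbol must appear in both missing sets; intersection = [0].
Therefore the hidden value is 0.

Missing value = 0.


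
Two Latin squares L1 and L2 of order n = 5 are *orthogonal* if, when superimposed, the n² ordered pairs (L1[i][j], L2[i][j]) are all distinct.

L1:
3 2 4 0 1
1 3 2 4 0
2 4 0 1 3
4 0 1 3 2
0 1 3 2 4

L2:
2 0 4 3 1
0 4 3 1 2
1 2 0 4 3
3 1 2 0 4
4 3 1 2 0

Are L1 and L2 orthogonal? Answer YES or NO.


Form the n² = 25 superimposed pairs (L1[i][j], L2[i][j]), row by row (rows and columns indexed from 0):
row 0: (3,2) (2,0) (4,4) (0,3) (1,1)
row 1: (1,0) (3,4) (2,3) (4,1) (0,2)
row 2: (2,1) (4,2) (0,0) (1,4) (3,3)
row 3: (4,3) (0,1) (1,2) (3,0) (2,4)
row 4: (0,4) (1,3) (3,1) (2,2) (4,0)
Orthogonality requires all 25 pairs distinct.
Check by first coordinate: for each symbol s of L1, list the L2 entries in the n cells where L1 = s; they must all differ.
  L1 = 0: L2 entries (in reading order) 3, 2, 0, 1, 4 — all 5 distinct ✓
  L1 = 1: L2 entries (in reading order) 1, 0, 4, 2, 3 — all 5 distinct ✓
  L1 = 2: L2 entries (in reading order) 0, 3, 1, 4, 2 — all 5 distinct ✓
  L1 = 3: L2 entries (in reading order) 2, 4, 3, 0, 1 — all 5 distinct ✓
  L1 = 4: L2 entries (in reading order) 4, 1, 2, 3, 0 — all 5 distinct ✓
Every symbol of L1 meets every symbol of L2 exactly once, so all 25 pairs are distinct (25 of 25).
Conclusion: YES.

YES


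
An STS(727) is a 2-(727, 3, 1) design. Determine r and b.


An STS(v) is a 2-(v, 3, 1) BIBD: block size k = 3, λ = 1.
Replication: r(k − 1) = λ(v − 1) ⇒ r·2 = 727 − 1 = 726 ⇒ r = 363.
Block count: bk = vr ⇒ b·3 = 727·363 = 263901 ⇒ b = 87967.

r = 363, b = 87967.


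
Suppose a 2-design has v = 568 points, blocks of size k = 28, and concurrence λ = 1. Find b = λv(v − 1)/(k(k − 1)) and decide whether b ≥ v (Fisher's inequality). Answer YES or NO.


b = λv(v − 1)/(k(k − 1)) = 1·568·567/(28·27) = 322056/756 = 426.
Compare with v = 568: b < v, so Fisher's inequality fails.

NO


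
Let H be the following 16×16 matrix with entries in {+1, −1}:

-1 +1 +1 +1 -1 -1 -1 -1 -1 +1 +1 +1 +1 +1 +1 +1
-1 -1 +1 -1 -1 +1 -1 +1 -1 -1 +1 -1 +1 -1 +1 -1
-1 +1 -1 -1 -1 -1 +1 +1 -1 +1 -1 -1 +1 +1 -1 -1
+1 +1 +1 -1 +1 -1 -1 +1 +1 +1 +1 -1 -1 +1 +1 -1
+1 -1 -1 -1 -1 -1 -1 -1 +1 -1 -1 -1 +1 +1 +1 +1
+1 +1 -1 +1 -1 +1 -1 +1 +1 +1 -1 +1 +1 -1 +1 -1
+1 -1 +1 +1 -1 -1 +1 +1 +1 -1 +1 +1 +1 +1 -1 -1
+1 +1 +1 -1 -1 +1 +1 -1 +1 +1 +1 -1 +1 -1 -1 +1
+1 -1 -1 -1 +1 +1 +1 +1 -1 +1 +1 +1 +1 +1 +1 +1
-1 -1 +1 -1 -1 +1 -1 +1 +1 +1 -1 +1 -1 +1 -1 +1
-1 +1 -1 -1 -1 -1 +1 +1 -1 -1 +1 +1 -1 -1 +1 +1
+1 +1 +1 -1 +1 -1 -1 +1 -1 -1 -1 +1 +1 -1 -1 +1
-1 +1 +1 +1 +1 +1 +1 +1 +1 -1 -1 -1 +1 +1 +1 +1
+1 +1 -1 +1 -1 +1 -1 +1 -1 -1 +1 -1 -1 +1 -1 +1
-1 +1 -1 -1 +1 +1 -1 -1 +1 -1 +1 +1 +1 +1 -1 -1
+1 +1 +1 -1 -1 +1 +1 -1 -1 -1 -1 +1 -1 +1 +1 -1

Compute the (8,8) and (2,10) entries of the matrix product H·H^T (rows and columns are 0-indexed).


Row 2 of H: [-1, 1, -1, -1, -1, -1, 1, 1, -1, 1, -1, -1, 1, 1, -1, -1].
Row 8 of H: [1, -1, -1, -1, 1, 1, 1, 1, -1, 1, 1, 1, 1, 1, 1, 1].
Row 10 of H: [-1, 1, -1, -1, -1, -1, 1, 1, -1, -1, 1, 1, -1, -1, 1, 1].
(H·H^T)[8][8] = Σ_j H[8][j]·H[8][j] = (1)² + (-1)² + (-1)² + (-1)² + (1)² + (1)² + (1)² + (1)² + (-1)² + (1)² + (1)² + (1)² + (1)² + (1)² + (1)² + (1)² = 1 + 1 + 1 + 1 + 1 + 1 + 1 + 1 + 1 + 1 + 1 + 1 + 1 + 1 + 1 + 1 = 16.
(H·H^T)[2][10] = Σ_j H[2][j]·H[10][j] = (-1)·(-1) + (1)·(1) + (-1)·(-1) + (-1)·(-1) + (-1)·(-1) + (-1)·(-1) + (1)·(1) + (1)·(1) + (-1)·(-1) + (1)·(-1) + (-1)·(1) + (-1)·(1) + (1)·(-1) + (1)·(-1) + (-1)·(1) + (-1)·(1) = 1 + 1 + 1 + 1 + 1 + 1 + 1 + 1 + 1 + -1 + -1 + -1 + -1 + -1 + -1 + -1 = 2.
Rows 2 and 10 are not orthogonal (dot product = 2 ≠ 0), so H is not a Hadamard matrix.

(8,8) entry = 16; (2,10) entry = 2.


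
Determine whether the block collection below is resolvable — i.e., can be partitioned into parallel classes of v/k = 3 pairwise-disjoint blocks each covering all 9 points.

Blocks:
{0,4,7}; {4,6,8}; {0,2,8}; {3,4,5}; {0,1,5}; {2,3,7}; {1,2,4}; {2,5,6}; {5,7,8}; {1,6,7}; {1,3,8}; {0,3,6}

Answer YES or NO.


v = 9, block size k = 3, number of blocks = 12.
For resolvability, blocks must partition into parallel classes of size v/k = 3.
Total blocks must therefore be a multiple of 3: 12 = 3·4 + 0 ⇒ divisible ✓.
Greedy packing gives 4 candidate class(es). Each should be a full parallel class (size 3, covers all 9 points).
  Class 1 (3 blocks): {0,4,7}; {2,5,6}; {1,3,8}. Points covered: [0, 1, 2, 3, 4, 5, 6, 7, 8].
  Class 2 (3 blocks): {4,6,8}; {0,1,5}; {2,3,7}. Points covered: [0, 1, 2, 3, 4, 5, 6, 7, 8].
  Class 3 (3 blocks): {0,2,8}; {3,4,5}; {1,6,7}. Points covered: [0, 1, 2, 3, 4, 5, 6, 7, 8].
  Class 4 (3 blocks): {1,2,4}; {5,7,8}; {0,3,6}. Points covered: [0, 1, 2, 3, 4, 5, 6, 7, 8].
All classes full (size 3)? YES. All classes cover every point? YES.
Resolvable? YES.

YES


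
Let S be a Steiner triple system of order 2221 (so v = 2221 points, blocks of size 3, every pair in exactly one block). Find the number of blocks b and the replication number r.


An STS(v) is a 2-(v, 3, 1) BIBD: block size k = 3, λ = 1.
Replication: r(k − 1) = λ(v − 1) ⇒ r·2 = 2221 − 1 = 2220 ⇒ r = 1110.
Block count: b = v(v − 1)/6 = 2221·2220/6 = 4930620/6 = 821770.

r = 1110, b = 821770.


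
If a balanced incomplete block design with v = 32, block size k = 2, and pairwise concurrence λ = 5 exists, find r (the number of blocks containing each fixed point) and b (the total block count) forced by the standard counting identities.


Any 2-(v, k, λ) BIBD satisfies two necessary conditions:
  (i)  Each point sits in r blocks, and counting incidences through any fixed point gives r(k − 1) = λ(v − 1), so r = λ(v − 1)/(k − 1).
  (ii) Total incidences bk = vr, so b = vr/k.
Step 1: r = λ(v − 1)/(k − 1) = 5·(32 − 1)/(2 − 1) = 5·31/1 = 155/1 = 155.
Step 2: b = vr/k = 32·155/2 = 4960/2 = 2480.
Check integrality: r = 155 ∈ Z ✓, b = 2480 ∈ Z ✓.
(These identities are necessary conditions: they determine r and b for any design with these parameters, but do not by themselves prove that one exists.)

r = 155, b = 2480.


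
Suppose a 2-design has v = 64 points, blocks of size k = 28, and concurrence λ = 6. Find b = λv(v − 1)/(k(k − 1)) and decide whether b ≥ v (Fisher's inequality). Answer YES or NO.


b = λv(v − 1)/(k(k − 1)) = 6·64·63/(28·27) = 24192/756 = 32.
Compare with v = 64: b < v, so Fisher's inequality fails.

NO


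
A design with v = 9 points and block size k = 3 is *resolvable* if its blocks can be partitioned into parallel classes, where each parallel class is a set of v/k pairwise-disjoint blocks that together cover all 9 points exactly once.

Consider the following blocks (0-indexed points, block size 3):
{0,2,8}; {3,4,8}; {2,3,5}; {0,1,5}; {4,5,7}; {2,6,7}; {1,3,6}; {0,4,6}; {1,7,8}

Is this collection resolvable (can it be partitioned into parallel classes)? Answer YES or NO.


v = 9, block size k = 3, number of blocks = 9.
For resolvability, blocks must partition into parallel classes of size v/k = 3.
Total blocks must therefore be a multiple of 3: 9 = 3·3 + 0 ⇒ divisible ✓.
Greedy packing gives 3 candidate class(es). Each should be a full parallel class (size 3, covers all 9 points).
  Class 1 (3 blocks): {0,2,8}; {4,5,7}; {1,3,6}. Points covered: [0, 1, 2, 3, 4, 5, 6, 7, 8].
  Class 2 (3 blocks): {3,4,8}; {0,1,5}; {2,6,7}. Points covered: [0, 1, 2, 3, 4, 5, 6, 7, 8].
  Class 3 (3 blocks): {2,3,5}; {0,4,6}; {1,7,8}. Points covered: [0, 1, 2, 3, 4, 5, 6, 7, 8].
All classes full (size 3)? YES. All classes cover every point? YES.
Resolvable? YES.

YES


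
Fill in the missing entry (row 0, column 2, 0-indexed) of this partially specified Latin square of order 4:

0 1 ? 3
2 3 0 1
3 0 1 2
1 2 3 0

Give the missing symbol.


Row 0 contains symbols [0, 1, 3] — missing [2].
Column 2 contains symbols [0, 1, 3] — missing [2].
The missing symbol must appear in both missing sets; intersection = [2].
Therefore the hidden value is 2.

Missing value = 2.


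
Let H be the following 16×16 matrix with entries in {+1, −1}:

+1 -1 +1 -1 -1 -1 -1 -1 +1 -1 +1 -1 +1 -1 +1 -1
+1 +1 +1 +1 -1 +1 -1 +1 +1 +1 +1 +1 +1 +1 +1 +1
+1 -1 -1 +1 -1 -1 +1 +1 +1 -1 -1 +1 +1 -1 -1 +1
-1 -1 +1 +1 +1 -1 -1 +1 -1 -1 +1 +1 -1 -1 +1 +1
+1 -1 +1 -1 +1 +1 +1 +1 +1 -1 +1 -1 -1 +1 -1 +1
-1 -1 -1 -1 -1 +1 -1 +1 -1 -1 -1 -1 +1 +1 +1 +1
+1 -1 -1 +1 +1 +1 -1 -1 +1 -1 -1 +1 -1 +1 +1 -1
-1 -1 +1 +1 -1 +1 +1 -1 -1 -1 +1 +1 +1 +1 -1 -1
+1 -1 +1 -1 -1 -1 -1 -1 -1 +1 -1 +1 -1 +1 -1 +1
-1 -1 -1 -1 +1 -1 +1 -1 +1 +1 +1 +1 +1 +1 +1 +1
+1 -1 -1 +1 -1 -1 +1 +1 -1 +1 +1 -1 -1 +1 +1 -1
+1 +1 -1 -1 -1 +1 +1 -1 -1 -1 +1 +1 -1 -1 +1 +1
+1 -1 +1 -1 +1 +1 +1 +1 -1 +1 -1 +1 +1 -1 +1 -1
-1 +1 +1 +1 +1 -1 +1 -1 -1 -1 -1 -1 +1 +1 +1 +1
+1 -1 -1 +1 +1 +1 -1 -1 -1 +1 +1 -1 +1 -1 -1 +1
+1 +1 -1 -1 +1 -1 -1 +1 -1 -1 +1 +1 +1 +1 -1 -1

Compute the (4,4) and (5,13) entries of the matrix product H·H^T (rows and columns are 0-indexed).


Row 4 of H: [1, -1, 1, -1, 1, 1, 1, 1, 1, -1, 1, -1, -1, 1, -1, 1].
Row 5 of H: [-1, -1, -1, -1, -1, 1, -1, 1, -1, -1, -1, -1, 1, 1, 1, 1].
Row 13 of H: [-1, 1, 1, 1, 1, -1, 1, -1, -1, -1, -1, -1, 1, 1, 1, 1].
(H·H^T)[4][4] = Σ_j H[4][j]·H[4][j] = (1)² + (-1)² + (1)² + (-1)² + (1)² + (1)² + (1)² + (1)² + (1)² + (-1)² + (1)² + (-1)² + (-1)² + (1)² + (-1)² + (1)² = 1 + 1 + 1 + 1 + 1 + 1 + 1 + 1 + 1 + 1 + 1 + 1 + 1 + 1 + 1 + 1 = 16.
(H·H^T)[5][13] = Σ_j H[5][j]·H[13][j] = (-1)·(-1) + (-1)·(1) + (-1)·(1) + (-1)·(1) + (-1)·(1) + (1)·(-1) + (-1)·(1) + (1)·(-1) + (-1)·(-1) + (-1)·(-1) + (-1)·(-1) + (-1)·(-1) + (1)·(1) + (1)·(1) + (1)·(1) + (1)·(1) = 1 + -1 + -1 + -1 + -1 + -1 + -1 + -1 + 1 + 1 + 1 + 1 + 1 + 1 + 1 + 1 = 2.
Rows 5 and 13 are not orthogonal (dot product = 2 ≠ 0), so H is not a Hadamard matrix.

(4,4) entry = 16; (5,13) entry = 2.


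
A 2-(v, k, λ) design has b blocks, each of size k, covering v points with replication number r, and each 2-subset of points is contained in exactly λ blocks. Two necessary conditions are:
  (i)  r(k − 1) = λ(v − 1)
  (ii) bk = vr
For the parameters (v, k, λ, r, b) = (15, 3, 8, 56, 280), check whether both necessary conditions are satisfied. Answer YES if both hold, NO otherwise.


Condition (i): r(k − 1) = 56·2 = 112; λ(v − 1) = 8·14 = 112. Match? YES.
Condition (ii): bk = 280·3 = 840; vr = 15·56 = 840. Match? YES.
Both conditions hold? YES.

YES


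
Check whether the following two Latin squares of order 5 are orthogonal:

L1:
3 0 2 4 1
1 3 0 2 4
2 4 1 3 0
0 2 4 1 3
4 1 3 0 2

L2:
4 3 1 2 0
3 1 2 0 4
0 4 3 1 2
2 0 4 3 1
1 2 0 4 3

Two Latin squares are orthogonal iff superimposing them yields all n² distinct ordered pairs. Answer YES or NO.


Form the n² = 25 superimposed pairs (L1[i][j], L2[i][j]), row by row (rows and columns indexed from 0):
row 0: (3,4) (0,3) (2,1) (4,2) (1,0)
row 1: (1,3) (3,1) (0,2) (2,0) (4,4)
row 2: (2,0) (4,4) (1,3) (3,1) (0,2)
row 3: (0,2) (2,0) (4,4) (1,3) (3,1)
row 4: (4,1) (1,2) (3,0) (0,4) (2,3)
Orthogonality requires all 25 pairs distinct.
But the pair (2,0) repeats: cell (1,3) has L1 = 2, L2 = 0, and cell (2,0) has L1 = 2, L2 = 0.
A repeated pair means some other pair never occurs (only 15 distinct pairs out of 25), so the squares are not orthogonal.
Conclusion: NO.

NO


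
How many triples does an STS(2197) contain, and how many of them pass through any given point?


An STS(v) is a 2-(v, 3, 1) BIBD: block size k = 3, λ = 1.
Replication: r(k − 1) = λ(v − 1) ⇒ r·2 = 2197 − 1 = 2196 ⇒ r = 1098.
Block count: bk = vr ⇒ b·3 = 2197·1098 = 2412306 ⇒ b = 804102.
(Check via b = v(v − 1)/6 = 2197·2196/6 = 4824612/6 = 804102.)

r = 1098, b = 804102.


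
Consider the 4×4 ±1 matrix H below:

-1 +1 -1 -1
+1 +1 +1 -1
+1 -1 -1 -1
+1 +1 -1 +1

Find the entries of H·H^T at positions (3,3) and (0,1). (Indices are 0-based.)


Row 0 of H: [-1, 1, -1, -1].
Row 1 of H: [1, 1, 1, -1].
Row 3 of H: [1, 1, -1, 1].
(H·H^T)[3][3] = Σ_j H[3][j]·H[3][j] = (1)² + (1)² + (-1)² + (1)² = 1 + 1 + 1 + 1 = 4.
(H·H^T)[0][1] = Σ_j H[0][j]·H[1][j] = (-1)·(1) + (1)·(1) + (-1)·(1) + (-1)·(-1) = -1 + 1 + -1 + 1 = 0.
So rows 0 and 1 are orthogonal; the diagonal entry equals n = 4.

(3,3) entry = 4; (0,1) entry = 0.


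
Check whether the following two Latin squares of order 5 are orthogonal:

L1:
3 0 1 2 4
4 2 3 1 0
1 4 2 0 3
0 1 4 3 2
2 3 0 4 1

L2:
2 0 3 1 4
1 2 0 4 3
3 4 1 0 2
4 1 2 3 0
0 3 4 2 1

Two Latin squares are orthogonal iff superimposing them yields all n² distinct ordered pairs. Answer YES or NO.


Form the n² = 25 superimposed pairs (L1[i][j], L2[i][j]), row by row (rows and columns indexed from 0):
row 0: (3,2) (0,0) (1,3) (2,1) (4,4)
row 1: (4,1) (2,2) (3,0) (1,4) (0,3)
row 2: (1,3) (4,4) (2,1) (0,0) (3,2)
row 3: (0,4) (1,1) (4,2) (3,3) (2,0)
row 4: (2,0) (3,3) (0,4) (4,2) (1,1)
Orthogonality requires all 25 pairs distinct.
But the pair (1,3) repeats: cell (0,2) has L1 = 1, L2 = 3, and cell (2,0) has L1 = 1, L2 = 3.
A repeated pair means some other pair never occurs (only 15 distinct pairs out of 25), so the squares are not orthogonal.
Conclusion: NO.

NO


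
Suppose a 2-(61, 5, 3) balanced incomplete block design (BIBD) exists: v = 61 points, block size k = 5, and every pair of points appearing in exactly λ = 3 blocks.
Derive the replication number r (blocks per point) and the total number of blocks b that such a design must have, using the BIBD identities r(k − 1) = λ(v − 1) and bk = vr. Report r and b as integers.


Any 2-(v, k, λ) BIBD satisfies two necessary conditions:
  (i)  Each point sits in r blocks, and counting incidences through any fixed point gives r(k − 1) = λ(v − 1), so r = λ(v − 1)/(k − 1).
  (ii) Total incidences bk = vr, so b = vr/k.
Step 1: r = λ(v − 1)/(k − 1) = 3·(61 − 1)/(5 − 1) = 3·60/4 = 180/4 = 45.
Step 2: b = vr/k = 61·45/5 = 2745/5 = 549.
Check integrality: r = 45 ∈ Z ✓, b = 549 ∈ Z ✓.
(These identities are necessary conditions: they determine r and b for any design with these parameters, but do not by themselves prove that one exists.)

r = 45, b = 549.


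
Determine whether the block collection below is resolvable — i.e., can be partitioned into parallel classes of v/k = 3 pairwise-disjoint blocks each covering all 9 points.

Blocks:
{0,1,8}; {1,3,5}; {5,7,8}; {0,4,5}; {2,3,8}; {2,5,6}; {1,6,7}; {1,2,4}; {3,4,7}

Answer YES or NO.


v = 9, block size k = 3, number of blocks = 9.
For resolvability, blocks must partition into parallel classes of size v/k = 3.
Total blocks must therefore be a multiple of 3: 9 = 3·3 + 0 ⇒ divisible ✓.
Consider block {1,3,5}. It intersects every other block in the collection, so no parallel class of size 3 can contain it.
Since every block must belong to some parallel class in a resolution, the collection cannot be partitioned into parallel classes.
Resolvable? NO.

NO


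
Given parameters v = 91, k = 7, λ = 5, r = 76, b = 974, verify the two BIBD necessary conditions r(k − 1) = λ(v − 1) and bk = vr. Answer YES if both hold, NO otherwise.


Condition (i): r(k − 1) = 76·6 = 456; λ(v − 1) = 5·90 = 450. Match? NO.
Condition (ii): bk = 974·7 = 6818; vr = 91·76 = 6916. Match? NO.
Both conditions hold? NO.

NO


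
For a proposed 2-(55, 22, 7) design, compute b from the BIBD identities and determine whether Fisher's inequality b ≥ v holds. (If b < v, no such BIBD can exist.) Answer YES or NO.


b = λv(v − 1)/(k(k − 1)) = 7·55·54/(22·21) = 20790/462 = 45.
Compare with v = 55: b < v, so Fisher's inequality fails.

NO


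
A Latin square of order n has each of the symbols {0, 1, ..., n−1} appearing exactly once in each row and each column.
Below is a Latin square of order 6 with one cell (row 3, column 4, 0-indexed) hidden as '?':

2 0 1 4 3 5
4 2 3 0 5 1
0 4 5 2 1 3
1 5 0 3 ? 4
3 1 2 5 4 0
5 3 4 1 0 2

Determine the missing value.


Row 3 contains symbols [0, 1, 3, 4, 5] — missing [2].
Column 4 contains symbols [0, 1, 3, 4, 5] — missing [2].
The missing symbol must appear in both missing sets; intersection = [2].
Therefore the hidden value is 2.

Missing value = 2.


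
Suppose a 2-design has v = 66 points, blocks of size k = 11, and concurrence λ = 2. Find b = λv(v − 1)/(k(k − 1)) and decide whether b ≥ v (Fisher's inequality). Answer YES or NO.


b = λv(v − 1)/(k(k − 1)) = 2·66·65/(11·10) = 8580/110 = 78.
Compare with v = 66: b ≥ v, so Fisher's inequality holds.

YES


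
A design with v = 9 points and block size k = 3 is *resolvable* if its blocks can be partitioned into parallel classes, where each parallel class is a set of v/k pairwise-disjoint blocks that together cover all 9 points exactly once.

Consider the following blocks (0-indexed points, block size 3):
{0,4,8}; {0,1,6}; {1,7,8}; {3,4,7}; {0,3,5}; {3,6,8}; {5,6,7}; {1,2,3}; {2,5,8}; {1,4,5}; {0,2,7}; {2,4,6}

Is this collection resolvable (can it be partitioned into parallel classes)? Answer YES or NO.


v = 9, block size k = 3, number of blocks = 12.
For resolvability, blocks must partition into parallel classes of size v/k = 3.
Total blocks must therefore be a multiple of 3: 12 = 3·4 + 0 ⇒ divisible ✓.
Greedy packing gives 4 candidate class(es). Each should be a full parallel class (size 3, covers all 9 points).
  Class 1 (3 blocks): {0,4,8}; {5,6,7}; {1,2,3}. Points covered: [0, 1, 2, 3, 4, 5, 6, 7, 8].
  Class 2 (3 blocks): {0,1,6}; {3,4,7}; {2,5,8}. Points covered: [0, 1, 2, 3, 4, 5, 6, 7, 8].
  Class 3 (3 blocks): {1,7,8}; {0,3,5}; {2,4,6}. Points covered: [0, 1, 2, 3, 4, 5, 6, 7, 8].
  Class 4 (3 blocks): {3,6,8}; {1,4,5}; {0,2,7}. Points covered: [0, 1, 2, 3, 4, 5, 6, 7, 8].
All classes full (size 3)? YES. All classes cover every point? YES.
Resolvable? YES.

YES


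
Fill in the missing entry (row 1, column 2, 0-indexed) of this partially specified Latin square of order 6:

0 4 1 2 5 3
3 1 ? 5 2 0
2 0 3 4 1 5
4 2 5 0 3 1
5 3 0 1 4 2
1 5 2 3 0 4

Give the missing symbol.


Row 1 contains symbols [0, 1, 2, 3, 5] — missing [4].
Column 2 contains symbols [0, 1, 2, 3, 5] — missing [4].
The missing symbol must appear in both missing sets; intersection = [4].
Therefore the hidden value is 4.

Missing value = 4.


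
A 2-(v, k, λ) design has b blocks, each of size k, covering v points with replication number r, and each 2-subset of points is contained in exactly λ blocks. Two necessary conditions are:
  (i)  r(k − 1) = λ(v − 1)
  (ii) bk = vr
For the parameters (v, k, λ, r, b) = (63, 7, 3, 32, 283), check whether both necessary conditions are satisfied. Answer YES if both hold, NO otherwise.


Condition (i): r(k − 1) = 32·6 = 192; λ(v − 1) = 3·62 = 186. Match? NO.
Condition (ii): bk = 283·7 = 1981; vr = 63·32 = 2016. Match? NO.
Both conditions hold? NO.

NO


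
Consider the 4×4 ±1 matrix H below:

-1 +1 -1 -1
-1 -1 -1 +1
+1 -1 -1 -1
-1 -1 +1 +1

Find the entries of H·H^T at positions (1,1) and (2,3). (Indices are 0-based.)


Row 1 of H: [-1, -1, -1, 1].
Row 2 of H: [1, -1, -1, -1].
Row 3 of H: [-1, -1, 1, 1].
(H·H^T)[1][1] = Σ_j H[1][j]·H[1][j] = (-1)² + (-1)² + (-1)² + (1)² = 1 + 1 + 1 + 1 = 4.
(H·H^T)[2][3] = Σ_j H[2][j]·H[3][j] = (1)·(-1) + (-1)·(-1) + (-1)·(1) + (-1)·(1) = -1 + 1 + -1 + -1 = -2.
Rows 2 and 3 are not orthogonal (dot product = -2 ≠ 0), so H is not a Hadamard matrix.

(1,1) entry = 4; (2,3) entry = -2.


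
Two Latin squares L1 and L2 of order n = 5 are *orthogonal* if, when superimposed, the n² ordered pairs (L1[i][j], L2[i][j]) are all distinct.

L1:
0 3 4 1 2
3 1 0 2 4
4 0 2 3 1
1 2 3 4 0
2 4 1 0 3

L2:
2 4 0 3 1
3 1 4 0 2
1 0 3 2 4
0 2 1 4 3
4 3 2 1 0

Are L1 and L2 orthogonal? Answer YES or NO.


Form the n² = 25 superimposed pairs (L1[i][j], L2[i][j]), row by row (rows and columns indexed from 0):
row 0: (0,2) (3,4) (4,0) (1,3) (2,1)
row 1: (3,3) (1,1) (0,4) (2,0) (4,2)
row 2: (4,1) (0,0) (2,3) (3,2) (1,4)
row 3: (1,0) (2,2) (3,1) (4,4) (0,3)
row 4: (2,4) (4,3) (1,2) (0,1) (3,0)
Orthogonality requires all 25 pairs distinct.
Check by first coordinate: for each symbol s of L1, list the L2 entries in the n cells where L1 = s; they must all differ.
  L1 = 0: L2 entries (in reading order) 2, 4, 0, 3, 1 — all 5 distinct ✓
  L1 = 1: L2 entries (in reading order) 3, 1, 4, 0, 2 — all 5 distinct ✓
  L1 = 2: L2 entries (in reading order) 1, 0, 3, 2, 4 — all 5 distinct ✓
  L1 = 3: L2 entries (in reading order) 4, 3, 2, 1, 0 — all 5 distinct ✓
  L1 = 4: L2 entries (in reading order) 0, 2, 1, 4, 3 — all 5 distinct ✓
Every symbol of L1 meets every symbol of L2 exactly once, so all 25 pairs are distinct (25 of 25).
Conclusion: YES.

YES


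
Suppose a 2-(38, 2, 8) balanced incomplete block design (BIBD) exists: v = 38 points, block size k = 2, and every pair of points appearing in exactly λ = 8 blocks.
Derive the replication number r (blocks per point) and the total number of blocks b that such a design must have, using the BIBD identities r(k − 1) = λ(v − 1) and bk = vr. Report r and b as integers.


Any 2-(v, k, λ) BIBD satisfies two necessary conditions:
  (i)  Each point sits in r blocks, and counting incidences through any fixed point gives r(k − 1) = λ(v − 1), so r = λ(v − 1)/(k − 1).
  (ii) Total incidences bk = vr, so b = vr/k.
Step 1: r = λ(v − 1)/(k − 1) = 8·(38 − 1)/(2 − 1) = 8·37/1 = 296/1 = 296.
Step 2: b = vr/k = 38·296/2 = 11248/2 = 5624.
Check integrality: r = 296 ∈ Z ✓, b = 5624 ∈ Z ✓.
(These identities are necessary conditions: they determine r and b for any design with these parameters, but do not by themselves prove that one exists.)

r = 296, b = 5624.


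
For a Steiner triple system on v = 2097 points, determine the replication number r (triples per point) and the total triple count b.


An STS(v) is a 2-(v, 3, 1) BIBD: block size k = 3, λ = 1.
Replication: r(k − 1) = λ(v − 1) ⇒ r·2 = 2097 − 1 = 2096 ⇒ r = 1048.
Block count: b = v(v − 1)/6 = 2097·2096/6 = 4395312/6 = 732552.
(Check via bk = vr: 732552·3 = 2197656 = 2097·1048 = 2197656 ✓.)

r = 1048, b = 732552.


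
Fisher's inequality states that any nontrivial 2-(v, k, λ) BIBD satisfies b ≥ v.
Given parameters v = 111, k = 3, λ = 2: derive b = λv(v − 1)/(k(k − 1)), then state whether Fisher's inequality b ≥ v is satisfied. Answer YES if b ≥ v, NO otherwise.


r = λ(v − 1)/(k − 1) = 2·110/2 = 110.
b = vr/k = 111·110/3 = 4070.
Fisher's inequality: b ≥ v ⇔ 4070 ≥ 111? YES.

YES


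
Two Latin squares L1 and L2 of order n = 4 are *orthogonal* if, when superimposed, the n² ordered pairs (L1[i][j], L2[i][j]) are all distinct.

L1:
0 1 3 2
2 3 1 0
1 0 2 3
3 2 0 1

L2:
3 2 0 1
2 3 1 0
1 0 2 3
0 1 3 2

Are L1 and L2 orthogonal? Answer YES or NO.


Form the n² = 16 superimposed pairs (L1[i][j], L2[i][j]), row by row (rows and columns indexed from 0):
row 0: (0,3) (1,2) (3,0) (2,1)
row 1: (2,2) (3,3) (1,1) (0,0)
row 2: (1,1) (0,0) (2,2) (3,3)
row 3: (3,0) (2,1) (0,3) (1,2)
Orthogonality requires all 16 pairs distinct.
But the pair (1,1) repeats: cell (1,2) has L1 = 1, L2 = 1, and cell (2,0) has L1 = 1, L2 = 1.
A repeated pair means some other pair never occurs (only 8 distinct pairs out of 16), so the squares are not orthogonal.
Conclusion: NO.

NO


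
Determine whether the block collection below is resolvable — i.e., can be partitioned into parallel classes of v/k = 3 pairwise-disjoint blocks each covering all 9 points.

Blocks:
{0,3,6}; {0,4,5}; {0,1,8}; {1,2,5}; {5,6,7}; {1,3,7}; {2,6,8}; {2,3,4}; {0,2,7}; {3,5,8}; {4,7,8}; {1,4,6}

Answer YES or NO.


v = 9, block size k = 3, number of blocks = 12.
For resolvability, blocks must partition into parallel classes of size v/k = 3.
Total blocks must therefore be a multiple of 3: 12 = 3·4 + 0 ⇒ divisible ✓.
Greedy packing gives 4 candidate class(es). Each should be a full parallel class (size 3, covers all 9 points).
  Class 1 (3 blocks): {0,3,6}; {1,2,5}; {4,7,8}. Points covered: [0, 1, 2, 3, 4, 5, 6, 7, 8].
  Class 2 (3 blocks): {0,4,5}; {1,3,7}; {2,6,8}. Points covered: [0, 1, 2, 3, 4, 5, 6, 7, 8].
  Class 3 (3 blocks): {0,1,8}; {5,6,7}; {2,3,4}. Points covered: [0, 1, 2, 3, 4, 5, 6, 7, 8].
  Class 4 (3 blocks): {0,2,7}; {3,5,8}; {1,4,6}. Points covered: [0, 1, 2, 3, 4, 5, 6, 7, 8].
All classes full (size 3)? YES. All classes cover every point? YES.
Resolvable? YES.

YES


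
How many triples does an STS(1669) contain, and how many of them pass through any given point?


An STS(v) is a 2-(v, 3, 1) BIBD: block size k = 3, λ = 1.
Replication: r(k − 1) = λ(v − 1) ⇒ r·2 = 1669 − 1 = 1668 ⇒ r = 834.
Block count: bk = vr ⇒ b·3 = 1669·834 = 1391946 ⇒ b = 463982.
(Check via b = v(v − 1)/6 = 1669·1668/6 = 2783892/6 = 463982.)

r = 834, b = 463982.


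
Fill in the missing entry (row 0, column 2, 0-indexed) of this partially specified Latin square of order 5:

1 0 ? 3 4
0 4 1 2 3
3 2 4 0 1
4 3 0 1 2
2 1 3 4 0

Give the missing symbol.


Row 0 contains symbols [0, 1, 3, 4] — missing [2].
Column 2 contains symbols [0, 1, 3, 4] — missing [2].
The missing symbol must appear in both missing sets; intersection = [2].
Therefore the hidden value is 2.

Missing value = 2.


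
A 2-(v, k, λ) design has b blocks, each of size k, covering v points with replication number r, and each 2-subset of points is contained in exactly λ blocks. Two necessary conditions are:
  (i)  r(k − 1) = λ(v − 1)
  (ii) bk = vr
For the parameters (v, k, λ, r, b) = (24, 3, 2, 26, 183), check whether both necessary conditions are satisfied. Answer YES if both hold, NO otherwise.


Condition (i): r(k − 1) = 26·2 = 52; λ(v − 1) = 2·23 = 46. Match? NO.
Condition (ii): bk = 183·3 = 549; vr = 24·26 = 624. Match? NO.
Both conditions hold? NO.

NO


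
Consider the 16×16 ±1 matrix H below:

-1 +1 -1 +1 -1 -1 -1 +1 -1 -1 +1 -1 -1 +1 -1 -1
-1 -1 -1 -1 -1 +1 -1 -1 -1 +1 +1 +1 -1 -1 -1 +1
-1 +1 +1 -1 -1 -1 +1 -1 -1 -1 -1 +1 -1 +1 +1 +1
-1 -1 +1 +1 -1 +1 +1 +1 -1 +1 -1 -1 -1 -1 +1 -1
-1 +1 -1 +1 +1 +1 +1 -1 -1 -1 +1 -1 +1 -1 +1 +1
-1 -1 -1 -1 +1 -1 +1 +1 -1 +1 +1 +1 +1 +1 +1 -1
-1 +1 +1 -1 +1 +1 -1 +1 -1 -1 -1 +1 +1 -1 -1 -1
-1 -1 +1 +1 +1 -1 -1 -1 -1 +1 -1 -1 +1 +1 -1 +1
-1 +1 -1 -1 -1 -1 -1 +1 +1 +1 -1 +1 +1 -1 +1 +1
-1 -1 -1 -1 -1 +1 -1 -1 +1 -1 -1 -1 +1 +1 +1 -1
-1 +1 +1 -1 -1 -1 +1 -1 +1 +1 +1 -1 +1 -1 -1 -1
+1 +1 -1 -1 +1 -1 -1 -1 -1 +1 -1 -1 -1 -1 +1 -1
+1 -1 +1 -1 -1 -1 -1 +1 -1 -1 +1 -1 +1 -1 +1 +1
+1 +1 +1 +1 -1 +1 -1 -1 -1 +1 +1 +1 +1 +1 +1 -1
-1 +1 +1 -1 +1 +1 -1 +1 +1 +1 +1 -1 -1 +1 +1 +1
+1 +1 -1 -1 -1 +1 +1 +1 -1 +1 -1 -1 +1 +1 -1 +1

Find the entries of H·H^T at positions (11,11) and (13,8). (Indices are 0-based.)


Row 8 of H: [-1, 1, -1, -1, -1, -1, -1, 1, 1, 1, -1, 1, 1, -1, 1, 1].
Row 11 of H: [1, 1, -1, -1, 1, -1, -1, -1, -1, 1, -1, -1, -1, -1, 1, -1].
Row 13 of H: [1, 1, 1, 1, -1, 1, -1, -1, -1, 1, 1, 1, 1, 1, 1, -1].
(H·H^T)[11][11] = Σ_j H[11][j]·H[11][j] = (1)² + (1)² + (-1)² + (-1)² + (1)² + (-1)² + (-1)² + (-1)² + (-1)² + (1)² + (-1)² + (-1)² + (-1)² + (-1)² + (1)² + (-1)² = 1 + 1 + 1 + 1 + 1 + 1 + 1 + 1 + 1 + 1 + 1 + 1 + 1 + 1 + 1 + 1 = 16.
(H·H^T)[13][8] = Σ_j H[13][j]·H[8][j] = (1)·(-1) + (1)·(1) + (1)·(-1) + (1)·(-1) + (-1)·(-1) + (1)·(-1) + (-1)·(-1) + (-1)·(1) + (-1)·(1) + (1)·(1) + (1)·(-1) + (1)·(1) + (1)·(1) + (1)·(-1) + (1)·(1) + (-1)·(1) = -1 + 1 + -1 + -1 + 1 + -1 + 1 + -1 + -1 + 1 + -1 + 1 + 1 + -1 + 1 + -1 = -2.
Rows 13 and 8 are not orthogonal (dot product = -2 ≠ 0), so H is not a Hadamard matrix.

(11,11) entry = 16; (13,8) entry = -2.


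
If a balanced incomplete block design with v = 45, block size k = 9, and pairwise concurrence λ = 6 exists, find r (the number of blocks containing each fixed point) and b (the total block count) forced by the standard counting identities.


Any 2-(v, k, λ) BIBD satisfies two necessary conditions:
  (i)  Each point sits in r blocks, and counting incidences through any fixed point gives r(k − 1) = λ(v − 1), so r = λ(v − 1)/(k − 1).
  (ii) Total incidences bk = vr, so b = vr/k.
Step 1: r = λ(v − 1)/(k − 1) = 6·(45 − 1)/(9 − 1) = 6·44/8 = 264/8 = 33.
Step 2: b = vr/k = 45·33/9 = 1485/9 = 165.
Check integrality: r = 33 ∈ Z ✓, b = 165 ∈ Z ✓.
(These identities are necessary conditions: they determine r and b for any design with these parameters, but do not by themselves prove that one exists.)

r = 33, b = 165.


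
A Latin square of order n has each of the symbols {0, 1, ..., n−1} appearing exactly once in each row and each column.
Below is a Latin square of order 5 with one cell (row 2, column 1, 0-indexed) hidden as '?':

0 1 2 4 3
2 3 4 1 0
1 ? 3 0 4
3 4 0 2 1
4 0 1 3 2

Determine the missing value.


Row 2 contains symbols [0, 1, 3, 4] — missing [2].
Column 1 contains symbols [0, 1, 3, 4] — missing [2].
The missing symbol must appear in both missing sets; intersection = [2].
Therefore the hidden value is 2.

Missing value = 2.


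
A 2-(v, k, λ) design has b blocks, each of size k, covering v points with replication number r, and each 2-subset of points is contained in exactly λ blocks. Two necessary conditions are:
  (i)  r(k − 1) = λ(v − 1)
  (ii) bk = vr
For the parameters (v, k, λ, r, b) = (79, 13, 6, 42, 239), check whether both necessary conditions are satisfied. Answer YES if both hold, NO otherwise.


Condition (i): r(k − 1) = 42·12 = 504; λ(v − 1) = 6·78 = 468. Match? NO.
Condition (ii): bk = 239·13 = 3107; vr = 79·42 = 3318. Match? NO.
Both conditions hold? NO.

NO


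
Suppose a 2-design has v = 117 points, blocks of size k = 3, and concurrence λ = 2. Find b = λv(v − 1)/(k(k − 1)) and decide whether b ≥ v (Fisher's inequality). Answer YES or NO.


r = λ(v − 1)/(k − 1) = 2·116/2 = 116.
b = vr/k = 117·116/3 = 4524.
Fisher's inequality: b ≥ v ⇔ 4524 ≥ 117? YES.

YES
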